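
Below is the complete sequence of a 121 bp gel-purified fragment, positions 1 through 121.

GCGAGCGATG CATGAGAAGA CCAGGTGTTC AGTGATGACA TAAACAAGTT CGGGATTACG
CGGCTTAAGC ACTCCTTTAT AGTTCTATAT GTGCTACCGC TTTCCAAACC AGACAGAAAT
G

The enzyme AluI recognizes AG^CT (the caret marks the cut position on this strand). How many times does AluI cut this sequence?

No occurrence of AGCT is present in the sequence.
AluI does not cut: 0 sites.

0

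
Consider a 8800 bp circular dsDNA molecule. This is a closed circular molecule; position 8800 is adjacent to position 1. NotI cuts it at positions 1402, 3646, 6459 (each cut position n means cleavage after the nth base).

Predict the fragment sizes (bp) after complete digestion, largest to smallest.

Circular molecule, 3 cuts → 3 fragments:
  3646 − 1402 = 2244 bp
  6459 − 3646 = 2813 bp
  wrap: 8800 − 6459 + 1402 = 3743 bp
Sorted largest to smallest: 3743, 2813, 2244 bp.

3743, 2813, 2244 bp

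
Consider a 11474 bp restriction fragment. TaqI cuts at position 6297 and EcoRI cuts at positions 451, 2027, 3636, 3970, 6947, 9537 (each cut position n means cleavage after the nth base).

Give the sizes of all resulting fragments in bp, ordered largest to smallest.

2590, 2327, 1937, 1609, 1576, 650, 451, 334 bp

Combined cut positions (sorted): 451, 2027, 3636, 3970, 6297, 6947, 9537.
Linear molecule, 7 cuts → 8 fragments:
  451 − 0 = 451 bp
  2027 − 451 = 1576 bp
  3636 − 2027 = 1609 bp
  3970 − 3636 = 334 bp
  6297 − 3970 = 2327 bp
  6947 − 6297 = 650 bp
  9537 − 6947 = 2590 bp
  11474 − 9537 = 1937 bp
Sorted largest to smallest: 2590, 2327, 1937, 1609, 1576, 650, 451, 334 bp.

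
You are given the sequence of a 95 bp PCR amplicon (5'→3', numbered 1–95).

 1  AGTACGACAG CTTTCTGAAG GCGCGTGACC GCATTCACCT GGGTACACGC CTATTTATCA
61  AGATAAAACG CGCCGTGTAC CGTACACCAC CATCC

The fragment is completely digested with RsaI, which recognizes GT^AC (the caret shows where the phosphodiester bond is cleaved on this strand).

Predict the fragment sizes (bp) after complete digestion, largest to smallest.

RsaI sites (GTAC) start at positions 2, 43, 77, 82.
RsaI cuts after base 2 of each site, so after positions 3, 44, 78, 83.
Linear molecule, 4 cuts → 5 fragments:
  1–3 → 3 bp
  4–44 → 41 bp
  45–78 → 34 bp
  79–83 → 5 bp
  84–95 → 12 bp
Sorted largest to smallest: 41, 34, 12, 5, 3 bp.

41, 34, 12, 5, 3 bp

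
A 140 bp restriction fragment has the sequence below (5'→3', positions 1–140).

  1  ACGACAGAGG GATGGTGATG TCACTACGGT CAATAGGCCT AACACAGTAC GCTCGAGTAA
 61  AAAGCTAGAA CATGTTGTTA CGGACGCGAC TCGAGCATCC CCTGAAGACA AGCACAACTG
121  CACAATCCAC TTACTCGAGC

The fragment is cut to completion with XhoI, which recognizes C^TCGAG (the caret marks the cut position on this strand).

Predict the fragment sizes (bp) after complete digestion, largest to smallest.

52, 44, 38, 6 bp

XhoI sites (CTCGAG) start at positions 52, 90, 134.
XhoI cuts after the first base of each site, so after positions 52, 90, 134.
Linear molecule, 3 cuts → 4 fragments:
  1–52 → 52 bp
  53–90 → 38 bp
  91–134 → 44 bp
  135–140 → 6 bp
Sorted largest to smallest: 52, 44, 38, 6 bp.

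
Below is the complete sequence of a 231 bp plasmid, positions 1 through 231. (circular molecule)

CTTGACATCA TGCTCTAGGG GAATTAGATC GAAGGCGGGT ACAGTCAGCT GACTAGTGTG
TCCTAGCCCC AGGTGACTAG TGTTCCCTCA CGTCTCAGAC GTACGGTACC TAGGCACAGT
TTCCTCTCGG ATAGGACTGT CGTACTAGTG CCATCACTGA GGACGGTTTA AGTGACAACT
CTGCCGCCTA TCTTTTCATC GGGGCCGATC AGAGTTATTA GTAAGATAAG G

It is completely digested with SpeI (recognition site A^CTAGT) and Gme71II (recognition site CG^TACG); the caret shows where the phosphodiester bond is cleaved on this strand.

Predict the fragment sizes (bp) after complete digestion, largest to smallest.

139, 43, 25, 24 bp

SpeI sites (ACTAGT) start at positions 52, 76, 144.
SpeI cuts after the first base of each site, so after positions 52, 76, 144.
The Gme71II site (CGTACG) starts at position 100.
Gme71II cuts after base 2 of each site, so after position 101.
Combined cut positions: 52, 76, 101, 144.
Circular molecule, 4 cuts → 4 fragments:
  53–76 → 24 bp
  77–101 → 25 bp
  102–144 → 43 bp
  145–231 then 1–52 → 87 + 52 = 139 bp
Sorted largest to smallest: 139, 43, 25, 24 bp.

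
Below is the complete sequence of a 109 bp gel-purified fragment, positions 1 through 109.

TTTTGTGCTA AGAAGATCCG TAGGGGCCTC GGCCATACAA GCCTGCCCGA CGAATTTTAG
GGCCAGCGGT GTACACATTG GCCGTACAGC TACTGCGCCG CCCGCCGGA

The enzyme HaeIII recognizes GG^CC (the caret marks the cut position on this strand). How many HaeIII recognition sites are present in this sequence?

4

GGCC occurs starting at positions 25, 31, 61, 80.
HaeIII cuts at 4 sites.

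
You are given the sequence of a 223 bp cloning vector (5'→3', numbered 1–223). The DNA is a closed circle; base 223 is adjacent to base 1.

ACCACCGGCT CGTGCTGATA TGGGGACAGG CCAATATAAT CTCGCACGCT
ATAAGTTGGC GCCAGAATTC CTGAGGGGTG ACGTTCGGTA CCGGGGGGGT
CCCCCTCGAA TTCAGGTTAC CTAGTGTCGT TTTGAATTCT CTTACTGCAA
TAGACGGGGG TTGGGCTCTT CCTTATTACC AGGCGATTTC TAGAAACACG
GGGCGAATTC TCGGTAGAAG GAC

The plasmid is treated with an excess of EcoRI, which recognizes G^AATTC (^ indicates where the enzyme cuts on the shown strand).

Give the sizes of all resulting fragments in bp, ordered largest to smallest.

EcoRI sites (GAATTC) start at positions 65, 108, 134, 205.
EcoRI cuts after the first base of each site, so after positions 65, 108, 134, 205.
Circular molecule, 4 cuts → 4 fragments:
  66–108 → 43 bp
  109–134 → 26 bp
  135–205 → 71 bp
  206–223 then 1–65 → 18 + 65 = 83 bp
Sorted largest to smallest: 83, 71, 43, 26 bp.

83, 71, 43, 26 bp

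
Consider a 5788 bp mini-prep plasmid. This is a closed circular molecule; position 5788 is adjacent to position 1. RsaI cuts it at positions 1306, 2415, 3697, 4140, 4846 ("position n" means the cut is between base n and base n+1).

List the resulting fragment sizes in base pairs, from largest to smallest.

2248, 1282, 1109, 706, 443 bp

Circular molecule, 5 cuts → 5 fragments:
  2415 − 1306 = 1109 bp
  3697 − 2415 = 1282 bp
  4140 − 3697 = 443 bp
  4846 − 4140 = 706 bp
  wrap: 5788 − 4846 + 1306 = 2248 bp
Sorted largest to smallest: 2248, 1282, 1109, 706, 443 bp.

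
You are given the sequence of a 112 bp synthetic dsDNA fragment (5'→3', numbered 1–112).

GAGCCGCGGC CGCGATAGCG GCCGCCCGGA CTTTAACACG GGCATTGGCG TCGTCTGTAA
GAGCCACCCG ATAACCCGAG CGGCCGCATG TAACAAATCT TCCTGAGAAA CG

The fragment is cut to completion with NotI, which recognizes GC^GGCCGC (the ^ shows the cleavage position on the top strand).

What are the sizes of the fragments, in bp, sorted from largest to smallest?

62, 31, 12, 7 bp

NotI sites (GCGGCCGC) start at positions 6, 18, 80.
NotI cuts after base 2 of each site, so after positions 7, 19, 81.
Linear molecule, 3 cuts → 4 fragments:
  1–7 → 7 bp
  8–19 → 12 bp
  20–81 → 62 bp
  82–112 → 31 bp
Sorted largest to smallest: 62, 31, 12, 7 bp.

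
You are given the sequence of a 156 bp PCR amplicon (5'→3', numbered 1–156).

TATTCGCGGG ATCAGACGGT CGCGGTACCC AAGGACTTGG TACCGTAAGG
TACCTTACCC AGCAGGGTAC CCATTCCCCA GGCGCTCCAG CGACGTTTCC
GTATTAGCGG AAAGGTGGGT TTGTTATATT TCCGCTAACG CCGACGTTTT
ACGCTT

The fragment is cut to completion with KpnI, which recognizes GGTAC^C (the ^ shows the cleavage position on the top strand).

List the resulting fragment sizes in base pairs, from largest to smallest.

86, 28, 17, 15, 10 bp

KpnI sites (GGTACC) start at positions 24, 39, 49, 66.
KpnI cuts after base 5 of each site (before the last base), so after positions 28, 43, 53, 70.
Linear molecule, 4 cuts → 5 fragments:
  1–28 → 28 bp
  29–43 → 15 bp
  44–53 → 10 bp
  54–70 → 17 bp
  71–156 → 86 bp
Sorted largest to smallest: 86, 28, 17, 15, 10 bp.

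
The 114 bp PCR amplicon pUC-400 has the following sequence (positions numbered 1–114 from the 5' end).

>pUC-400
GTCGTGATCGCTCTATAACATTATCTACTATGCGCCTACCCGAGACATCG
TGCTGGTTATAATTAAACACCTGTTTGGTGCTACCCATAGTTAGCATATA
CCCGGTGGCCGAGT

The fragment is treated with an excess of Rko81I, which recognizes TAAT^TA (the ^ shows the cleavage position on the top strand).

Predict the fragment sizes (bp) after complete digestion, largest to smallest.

The Rko81I site (TAATTA) starts at position 60.
Rko81I cuts after base 4 of each site, so after position 63.
Linear molecule, 1 cut → 2 fragments:
  1–63 → 63 bp
  64–114 → 51 bp
Sorted largest to smallest: 63, 51 bp.

63, 51 bp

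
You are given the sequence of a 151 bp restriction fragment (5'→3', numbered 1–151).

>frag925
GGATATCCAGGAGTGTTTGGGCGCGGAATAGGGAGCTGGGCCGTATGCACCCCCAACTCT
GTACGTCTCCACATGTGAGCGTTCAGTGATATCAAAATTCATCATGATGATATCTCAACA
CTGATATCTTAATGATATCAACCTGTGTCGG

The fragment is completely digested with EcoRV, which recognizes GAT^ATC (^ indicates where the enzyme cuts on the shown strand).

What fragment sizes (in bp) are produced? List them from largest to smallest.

EcoRV sites (GATATC) start at positions 2, 88, 109, 123, 134.
EcoRV cuts after base 3 of each site, so after positions 4, 90, 111, 125, 136.
Linear molecule, 5 cuts → 6 fragments:
  1–4 → 4 bp
  5–90 → 86 bp
  91–111 → 21 bp
  112–125 → 14 bp
  126–136 → 11 bp
  137–151 → 15 bp
Sorted largest to smallest: 86, 21, 15, 14, 11, 4 bp.

86, 21, 15, 14, 11, 4 bp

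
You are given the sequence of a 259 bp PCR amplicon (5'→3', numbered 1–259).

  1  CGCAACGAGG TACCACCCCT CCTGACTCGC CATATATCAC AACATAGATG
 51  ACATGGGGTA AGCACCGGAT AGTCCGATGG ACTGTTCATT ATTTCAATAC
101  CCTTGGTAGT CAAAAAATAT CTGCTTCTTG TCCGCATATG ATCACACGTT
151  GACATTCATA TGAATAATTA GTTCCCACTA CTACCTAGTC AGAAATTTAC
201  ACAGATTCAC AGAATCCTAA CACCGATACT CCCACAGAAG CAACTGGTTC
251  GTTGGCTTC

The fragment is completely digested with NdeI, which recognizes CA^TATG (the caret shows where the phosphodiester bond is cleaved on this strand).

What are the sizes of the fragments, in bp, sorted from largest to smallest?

136, 101, 22 bp

NdeI sites (CATATG) start at positions 135, 157.
NdeI cuts after base 2 of each site, so after positions 136, 158.
Linear molecule, 2 cuts → 3 fragments:
  1–136 → 136 bp
  137–158 → 22 bp
  159–259 → 101 bp
Sorted largest to smallest: 136, 101, 22 bp.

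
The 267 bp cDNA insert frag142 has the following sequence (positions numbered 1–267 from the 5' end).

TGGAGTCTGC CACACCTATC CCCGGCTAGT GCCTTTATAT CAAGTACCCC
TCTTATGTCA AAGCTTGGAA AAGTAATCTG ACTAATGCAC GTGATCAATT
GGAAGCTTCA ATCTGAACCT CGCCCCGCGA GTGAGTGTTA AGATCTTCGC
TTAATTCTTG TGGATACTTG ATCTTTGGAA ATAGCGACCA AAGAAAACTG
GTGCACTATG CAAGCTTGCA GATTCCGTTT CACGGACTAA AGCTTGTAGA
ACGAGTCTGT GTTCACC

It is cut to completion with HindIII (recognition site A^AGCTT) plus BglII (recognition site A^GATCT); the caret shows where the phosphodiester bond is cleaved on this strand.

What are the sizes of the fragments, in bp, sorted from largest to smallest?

71, 61, 42, 38, 28, 27 bp

HindIII sites (AAGCTT) start at positions 61, 103, 212, 240.
HindIII cuts after the first base of each site, so after positions 61, 103, 212, 240.
The BglII site (AGATCT) starts at position 141.
BglII cuts after the first base of each site, so after position 141.
Combined cut positions: 61, 103, 141, 212, 240.
Linear molecule, 5 cuts → 6 fragments:
  1–61 → 61 bp
  62–103 → 42 bp
  104–141 → 38 bp
  142–212 → 71 bp
  213–240 → 28 bp
  241–267 → 27 bp
Sorted largest to smallest: 71, 61, 42, 38, 28, 27 bp.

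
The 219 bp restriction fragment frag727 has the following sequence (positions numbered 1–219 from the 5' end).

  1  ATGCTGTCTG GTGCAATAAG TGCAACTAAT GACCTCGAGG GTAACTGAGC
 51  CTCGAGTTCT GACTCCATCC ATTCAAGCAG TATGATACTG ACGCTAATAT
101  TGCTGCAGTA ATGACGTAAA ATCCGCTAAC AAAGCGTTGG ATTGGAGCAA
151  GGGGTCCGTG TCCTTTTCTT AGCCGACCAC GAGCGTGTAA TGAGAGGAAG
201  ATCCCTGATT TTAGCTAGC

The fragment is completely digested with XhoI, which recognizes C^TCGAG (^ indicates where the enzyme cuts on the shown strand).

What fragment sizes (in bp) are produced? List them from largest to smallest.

168, 34, 17 bp

XhoI sites (CTCGAG) start at positions 34, 51.
XhoI cuts after the first base of each site, so after positions 34, 51.
Linear molecule, 2 cuts → 3 fragments:
  1–34 → 34 bp
  35–51 → 17 bp
  52–219 → 168 bp
Sorted largest to smallest: 168, 34, 17 bp.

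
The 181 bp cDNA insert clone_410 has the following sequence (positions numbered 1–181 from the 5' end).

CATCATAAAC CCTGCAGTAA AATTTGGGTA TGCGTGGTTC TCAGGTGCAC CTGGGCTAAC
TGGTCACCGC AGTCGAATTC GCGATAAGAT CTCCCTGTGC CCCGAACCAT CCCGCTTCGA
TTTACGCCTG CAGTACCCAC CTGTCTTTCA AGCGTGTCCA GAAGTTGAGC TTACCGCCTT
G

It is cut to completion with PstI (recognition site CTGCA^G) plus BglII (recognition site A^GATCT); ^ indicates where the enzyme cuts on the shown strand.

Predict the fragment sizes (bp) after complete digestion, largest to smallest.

PstI sites (CTGCAG) start at positions 12, 128.
PstI cuts after base 5 of each site (before the last base), so after positions 16, 132.
The BglII site (AGATCT) starts at position 87.
BglII cuts after the first base of each site, so after position 87.
Combined cut positions: 16, 87, 132.
Linear molecule, 3 cuts → 4 fragments:
  1–16 → 16 bp
  17–87 → 71 bp
  88–132 → 45 bp
  133–181 → 49 bp
Sorted largest to smallest: 71, 49, 45, 16 bp.

71, 49, 45, 16 bp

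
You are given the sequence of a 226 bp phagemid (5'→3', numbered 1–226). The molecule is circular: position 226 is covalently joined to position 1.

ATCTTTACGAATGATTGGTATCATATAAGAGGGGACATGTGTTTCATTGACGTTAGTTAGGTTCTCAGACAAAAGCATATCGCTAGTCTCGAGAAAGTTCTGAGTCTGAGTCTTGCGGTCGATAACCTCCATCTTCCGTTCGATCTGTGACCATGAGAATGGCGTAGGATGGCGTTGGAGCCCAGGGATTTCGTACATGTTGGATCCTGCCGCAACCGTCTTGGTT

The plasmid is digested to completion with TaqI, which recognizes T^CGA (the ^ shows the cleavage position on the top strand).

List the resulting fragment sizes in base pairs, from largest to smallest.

TaqI sites (TCGA) start at positions 89, 119, 140.
TaqI cuts after the first base of each site, so after positions 89, 119, 140.
Circular molecule, 3 cuts → 3 fragments:
  90–119 → 30 bp
  120–140 → 21 bp
  141–226 then 1–89 → 86 + 89 = 175 bp
Sorted largest to smallest: 175, 30, 21 bp.

175, 30, 21 bp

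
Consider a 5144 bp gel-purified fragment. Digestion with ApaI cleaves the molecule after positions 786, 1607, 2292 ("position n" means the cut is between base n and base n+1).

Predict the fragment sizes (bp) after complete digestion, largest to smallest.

Linear molecule, 3 cuts → 4 fragments:
  786 − 0 = 786 bp
  1607 − 786 = 821 bp
  2292 − 1607 = 685 bp
  5144 − 2292 = 2852 bp
Sorted largest to smallest: 2852, 821, 786, 685 bp.

2852, 821, 786, 685 bp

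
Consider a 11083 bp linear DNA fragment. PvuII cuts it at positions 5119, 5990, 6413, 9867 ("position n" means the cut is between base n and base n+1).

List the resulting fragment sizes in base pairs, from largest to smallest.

Linear molecule, 4 cuts → 5 fragments:
  5119 − 0 = 5119 bp
  5990 − 5119 = 871 bp
  6413 − 5990 = 423 bp
  9867 − 6413 = 3454 bp
  11083 − 9867 = 1216 bp
Sorted largest to smallest: 5119, 3454, 1216, 871, 423 bp.

5119, 3454, 1216, 871, 423 bp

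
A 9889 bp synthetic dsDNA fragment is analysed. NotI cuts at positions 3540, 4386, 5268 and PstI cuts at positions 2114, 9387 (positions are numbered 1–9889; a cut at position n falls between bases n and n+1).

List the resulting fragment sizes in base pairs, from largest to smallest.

Combined cut positions (sorted): 2114, 3540, 4386, 5268, 9387.
Linear molecule, 5 cuts → 6 fragments:
  2114 − 0 = 2114 bp
  3540 − 2114 = 1426 bp
  4386 − 3540 = 846 bp
  5268 − 4386 = 882 bp
  9387 − 5268 = 4119 bp
  9889 − 9387 = 502 bp
Sorted largest to smallest: 4119, 2114, 1426, 882, 846, 502 bp.

4119, 2114, 1426, 882, 846, 502 bp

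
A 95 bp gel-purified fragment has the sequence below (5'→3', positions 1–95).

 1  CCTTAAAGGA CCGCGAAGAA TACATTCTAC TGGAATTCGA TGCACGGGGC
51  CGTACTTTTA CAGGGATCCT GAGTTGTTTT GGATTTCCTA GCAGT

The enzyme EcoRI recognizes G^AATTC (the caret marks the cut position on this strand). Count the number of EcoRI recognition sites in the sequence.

GAATTC occurs starting at position 33.
EcoRI cuts at 1 site.

1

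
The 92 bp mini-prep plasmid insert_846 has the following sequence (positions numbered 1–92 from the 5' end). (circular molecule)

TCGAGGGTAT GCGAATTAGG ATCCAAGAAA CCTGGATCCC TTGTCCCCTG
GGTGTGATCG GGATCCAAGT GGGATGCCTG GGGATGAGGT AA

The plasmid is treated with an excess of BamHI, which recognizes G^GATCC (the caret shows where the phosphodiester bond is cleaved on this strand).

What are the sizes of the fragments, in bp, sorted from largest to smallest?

50, 27, 15 bp

BamHI sites (GGATCC) start at positions 19, 34, 61.
BamHI cuts after the first base of each site, so after positions 19, 34, 61.
Circular molecule, 3 cuts → 3 fragments:
  20–34 → 15 bp
  35–61 → 27 bp
  62–92 then 1–19 → 31 + 19 = 50 bp
Sorted largest to smallest: 50, 27, 15 bp.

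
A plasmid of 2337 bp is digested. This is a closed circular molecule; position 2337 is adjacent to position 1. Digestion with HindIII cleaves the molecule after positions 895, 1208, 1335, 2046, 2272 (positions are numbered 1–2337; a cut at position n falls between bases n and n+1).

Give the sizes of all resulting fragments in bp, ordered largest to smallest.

960, 711, 313, 226, 127 bp

Circular molecule, 5 cuts → 5 fragments:
  1208 − 895 = 313 bp
  1335 − 1208 = 127 bp
  2046 − 1335 = 711 bp
  2272 − 2046 = 226 bp
  wrap: 2337 − 2272 + 895 = 960 bp
Sorted largest to smallest: 960, 711, 313, 226, 127 bp.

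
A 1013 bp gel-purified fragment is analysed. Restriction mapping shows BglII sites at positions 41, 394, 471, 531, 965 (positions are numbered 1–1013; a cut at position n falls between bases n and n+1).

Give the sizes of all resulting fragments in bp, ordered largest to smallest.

Linear molecule, 5 cuts → 6 fragments:
  41 − 0 = 41 bp
  394 − 41 = 353 bp
  471 − 394 = 77 bp
  531 − 471 = 60 bp
  965 − 531 = 434 bp
  1013 − 965 = 48 bp
Sorted largest to smallest: 434, 353, 77, 60, 48, 41 bp.

434, 353, 77, 60, 48, 41 bp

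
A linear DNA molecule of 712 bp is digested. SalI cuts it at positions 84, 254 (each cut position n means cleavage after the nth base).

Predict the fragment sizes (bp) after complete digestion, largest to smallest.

Linear molecule, 2 cuts → 3 fragments:
  84 − 0 = 84 bp
  254 − 84 = 170 bp
  712 − 254 = 458 bp
Sorted largest to smallest: 458, 170, 84 bp.

458, 170, 84 bp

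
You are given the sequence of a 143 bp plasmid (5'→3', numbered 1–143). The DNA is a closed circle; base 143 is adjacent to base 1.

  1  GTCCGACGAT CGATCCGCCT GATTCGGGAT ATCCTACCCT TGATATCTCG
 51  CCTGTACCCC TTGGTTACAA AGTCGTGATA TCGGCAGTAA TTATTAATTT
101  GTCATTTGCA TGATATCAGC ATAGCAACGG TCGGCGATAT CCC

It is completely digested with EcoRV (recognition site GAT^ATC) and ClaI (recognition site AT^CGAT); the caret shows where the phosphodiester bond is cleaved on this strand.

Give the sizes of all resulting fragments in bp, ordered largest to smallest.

EcoRV sites (GATATC) start at positions 28, 42, 77, 112, 136.
EcoRV cuts after base 3 of each site, so after positions 30, 44, 79, 114, 138.
The ClaI site (ATCGAT) starts at position 9.
ClaI cuts after base 2 of each site, so after position 10.
Combined cut positions: 10, 30, 44, 79, 114, 138.
Circular molecule, 6 cuts → 6 fragments:
  11–30 → 20 bp
  31–44 → 14 bp
  45–79 → 35 bp
  80–114 → 35 bp
  115–138 → 24 bp
  139–143 then 1–10 → 5 + 10 = 15 bp
Sorted largest to smallest: 35, 35, 24, 20, 15, 14 bp.

35, 35, 24, 20, 15, 14 bp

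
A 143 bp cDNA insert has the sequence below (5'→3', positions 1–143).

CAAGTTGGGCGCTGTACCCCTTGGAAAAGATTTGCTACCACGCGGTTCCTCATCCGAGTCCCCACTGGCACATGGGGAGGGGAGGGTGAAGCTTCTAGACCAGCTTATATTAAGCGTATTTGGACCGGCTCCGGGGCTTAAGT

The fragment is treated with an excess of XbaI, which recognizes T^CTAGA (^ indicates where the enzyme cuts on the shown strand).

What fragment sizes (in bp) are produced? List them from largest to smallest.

The XbaI site (TCTAGA) starts at position 94.
XbaI cuts after the first base of each site, so after position 94.
Linear molecule, 1 cut → 2 fragments:
  1–94 → 94 bp
  95–143 → 49 bp
Sorted largest to smallest: 94, 49 bp.

94, 49 bp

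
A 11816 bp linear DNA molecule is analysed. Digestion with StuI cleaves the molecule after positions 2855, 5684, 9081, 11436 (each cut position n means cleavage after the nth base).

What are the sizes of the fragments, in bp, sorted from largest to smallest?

3397, 2855, 2829, 2355, 380 bp

Linear molecule, 4 cuts → 5 fragments:
  2855 − 0 = 2855 bp
  5684 − 2855 = 2829 bp
  9081 − 5684 = 3397 bp
  11436 − 9081 = 2355 bp
  11816 − 11436 = 380 bp
Sorted largest to smallest: 3397, 2855, 2829, 2355, 380 bp.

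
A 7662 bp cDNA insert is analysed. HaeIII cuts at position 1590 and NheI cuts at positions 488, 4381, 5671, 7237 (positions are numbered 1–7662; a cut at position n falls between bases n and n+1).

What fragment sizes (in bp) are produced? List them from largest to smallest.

Combined cut positions (sorted): 488, 1590, 4381, 5671, 7237.
Linear molecule, 5 cuts → 6 fragments:
  488 − 0 = 488 bp
  1590 − 488 = 1102 bp
  4381 − 1590 = 2791 bp
  5671 − 4381 = 1290 bp
  7237 − 5671 = 1566 bp
  7662 − 7237 = 425 bp
Sorted largest to smallest: 2791, 1566, 1290, 1102, 488, 425 bp.

2791, 1566, 1290, 1102, 488, 425 bp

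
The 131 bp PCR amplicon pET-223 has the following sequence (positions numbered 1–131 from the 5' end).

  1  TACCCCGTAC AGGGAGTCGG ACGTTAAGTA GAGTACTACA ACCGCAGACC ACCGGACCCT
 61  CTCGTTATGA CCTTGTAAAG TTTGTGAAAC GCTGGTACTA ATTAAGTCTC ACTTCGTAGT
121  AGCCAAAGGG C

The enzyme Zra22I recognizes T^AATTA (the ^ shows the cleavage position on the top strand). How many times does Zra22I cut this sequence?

TAATTA occurs starting at position 99.
Zra22I cuts at 1 site.

1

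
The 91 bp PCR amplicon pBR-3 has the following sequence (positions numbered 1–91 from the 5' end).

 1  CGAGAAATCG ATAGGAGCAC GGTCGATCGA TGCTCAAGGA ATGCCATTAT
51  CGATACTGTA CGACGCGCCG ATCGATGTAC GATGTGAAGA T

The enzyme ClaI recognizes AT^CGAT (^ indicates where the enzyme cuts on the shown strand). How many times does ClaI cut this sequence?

ATCGAT occurs starting at positions 7, 26, 49, 71.
ClaI cuts at 4 sites.

4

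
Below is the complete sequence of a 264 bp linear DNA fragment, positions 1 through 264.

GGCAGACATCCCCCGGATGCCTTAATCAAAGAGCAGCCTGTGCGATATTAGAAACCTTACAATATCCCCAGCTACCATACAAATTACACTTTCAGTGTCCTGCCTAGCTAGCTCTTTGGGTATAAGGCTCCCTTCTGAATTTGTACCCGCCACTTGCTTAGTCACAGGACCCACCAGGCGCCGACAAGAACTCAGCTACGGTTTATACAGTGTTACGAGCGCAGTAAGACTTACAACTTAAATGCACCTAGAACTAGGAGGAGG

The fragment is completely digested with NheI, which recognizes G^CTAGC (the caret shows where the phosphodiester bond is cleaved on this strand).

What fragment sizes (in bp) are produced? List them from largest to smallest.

157, 107 bp

The NheI site (GCTAGC) starts at position 107.
NheI cuts after the first base of each site, so after position 107.
Linear molecule, 1 cut → 2 fragments:
  1–107 → 107 bp
  108–264 → 157 bp
Sorted largest to smallest: 157, 107 bp.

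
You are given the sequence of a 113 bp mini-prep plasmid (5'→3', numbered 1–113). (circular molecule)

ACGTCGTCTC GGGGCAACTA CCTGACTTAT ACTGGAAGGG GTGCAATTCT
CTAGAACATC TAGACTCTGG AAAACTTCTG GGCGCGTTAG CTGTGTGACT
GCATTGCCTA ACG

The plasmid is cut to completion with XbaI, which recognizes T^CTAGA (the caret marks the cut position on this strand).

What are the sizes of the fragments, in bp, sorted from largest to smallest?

104, 9 bp

XbaI sites (TCTAGA) start at positions 50, 59.
XbaI cuts after the first base of each site, so after positions 50, 59.
Circular molecule, 2 cuts → 2 fragments:
  51–59 → 9 bp
  60–113 then 1–50 → 54 + 50 = 104 bp
Sorted largest to smallest: 104, 9 bp.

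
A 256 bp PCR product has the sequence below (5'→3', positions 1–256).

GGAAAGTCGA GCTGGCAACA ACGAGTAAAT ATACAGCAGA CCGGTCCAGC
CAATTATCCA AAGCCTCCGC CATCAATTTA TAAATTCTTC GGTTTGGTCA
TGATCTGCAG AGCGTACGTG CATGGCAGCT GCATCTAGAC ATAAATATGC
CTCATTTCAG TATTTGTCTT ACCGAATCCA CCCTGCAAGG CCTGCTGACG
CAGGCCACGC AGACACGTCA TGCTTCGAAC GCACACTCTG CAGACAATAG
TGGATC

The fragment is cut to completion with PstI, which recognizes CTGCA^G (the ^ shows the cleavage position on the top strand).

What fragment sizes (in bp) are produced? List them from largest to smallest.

133, 109, 14 bp

PstI sites (CTGCAG) start at positions 105, 238.
PstI cuts after base 5 of each site (before the last base), so after positions 109, 242.
Linear molecule, 2 cuts → 3 fragments:
  1–109 → 109 bp
  110–242 → 133 bp
  243–256 → 14 bp
Sorted largest to smallest: 133, 109, 14 bp.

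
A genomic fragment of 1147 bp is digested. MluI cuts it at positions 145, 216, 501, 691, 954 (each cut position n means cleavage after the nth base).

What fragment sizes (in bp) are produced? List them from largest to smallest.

285, 263, 193, 190, 145, 71 bp

Linear molecule, 5 cuts → 6 fragments:
  145 − 0 = 145 bp
  216 − 145 = 71 bp
  501 − 216 = 285 bp
  691 − 501 = 190 bp
  954 − 691 = 263 bp
  1147 − 954 = 193 bp
Sorted largest to smallest: 285, 263, 193, 190, 145, 71 bp.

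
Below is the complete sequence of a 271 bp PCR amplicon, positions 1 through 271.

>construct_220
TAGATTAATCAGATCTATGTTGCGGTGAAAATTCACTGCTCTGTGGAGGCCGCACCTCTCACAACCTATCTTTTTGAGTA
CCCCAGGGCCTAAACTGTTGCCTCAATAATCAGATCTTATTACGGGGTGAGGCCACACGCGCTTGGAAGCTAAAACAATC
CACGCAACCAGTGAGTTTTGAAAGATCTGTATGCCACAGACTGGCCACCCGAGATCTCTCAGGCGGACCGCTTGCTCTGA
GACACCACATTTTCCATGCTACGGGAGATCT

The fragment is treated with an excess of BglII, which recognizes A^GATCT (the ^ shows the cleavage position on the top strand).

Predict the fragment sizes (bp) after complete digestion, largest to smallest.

101, 71, 54, 29, 11, 5 bp

BglII sites (AGATCT) start at positions 11, 112, 183, 212, 266.
BglII cuts after the first base of each site, so after positions 11, 112, 183, 212, 266.
Linear molecule, 5 cuts → 6 fragments:
  1–11 → 11 bp
  12–112 → 101 bp
  113–183 → 71 bp
  184–212 → 29 bp
  213–266 → 54 bp
  267–271 → 5 bp
Sorted largest to smallest: 101, 71, 54, 29, 11, 5 bp.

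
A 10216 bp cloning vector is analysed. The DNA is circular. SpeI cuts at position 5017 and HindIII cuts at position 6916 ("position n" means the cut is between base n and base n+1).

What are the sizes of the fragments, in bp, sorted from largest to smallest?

Combined cut positions (sorted): 5017, 6916.
Circular molecule, 2 cuts → 2 fragments:
  6916 − 5017 = 1899 bp
  wrap: 10216 − 6916 + 5017 = 8317 bp
Sorted largest to smallest: 8317, 1899 bp.

8317, 1899 bp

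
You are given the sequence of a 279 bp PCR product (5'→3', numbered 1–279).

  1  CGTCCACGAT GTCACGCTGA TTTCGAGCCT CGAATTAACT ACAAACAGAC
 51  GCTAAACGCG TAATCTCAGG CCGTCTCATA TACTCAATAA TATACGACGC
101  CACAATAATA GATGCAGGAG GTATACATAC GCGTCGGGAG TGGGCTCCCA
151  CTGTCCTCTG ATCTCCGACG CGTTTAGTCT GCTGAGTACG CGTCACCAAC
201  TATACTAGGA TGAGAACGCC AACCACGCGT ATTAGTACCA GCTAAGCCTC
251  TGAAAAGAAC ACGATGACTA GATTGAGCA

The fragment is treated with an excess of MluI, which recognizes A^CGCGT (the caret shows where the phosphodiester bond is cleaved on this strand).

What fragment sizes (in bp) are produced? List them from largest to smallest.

MluI sites (ACGCGT) start at positions 56, 129, 168, 188, 225.
MluI cuts after the first base of each site, so after positions 56, 129, 168, 188, 225.
Linear molecule, 5 cuts → 6 fragments:
  1–56 → 56 bp
  57–129 → 73 bp
  130–168 → 39 bp
  169–188 → 20 bp
  189–225 → 37 bp
  226–279 → 54 bp
Sorted largest to smallest: 73, 56, 54, 39, 37, 20 bp.

73, 56, 54, 39, 37, 20 bp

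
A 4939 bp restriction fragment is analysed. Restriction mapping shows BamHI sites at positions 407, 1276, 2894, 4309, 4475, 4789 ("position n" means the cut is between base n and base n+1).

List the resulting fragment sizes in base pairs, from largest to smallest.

1618, 1415, 869, 407, 314, 166, 150 bp

Linear molecule, 6 cuts → 7 fragments:
  407 − 0 = 407 bp
  1276 − 407 = 869 bp
  2894 − 1276 = 1618 bp
  4309 − 2894 = 1415 bp
  4475 − 4309 = 166 bp
  4789 − 4475 = 314 bp
  4939 − 4789 = 150 bp
Sorted largest to smallest: 1618, 1415, 869, 407, 314, 166, 150 bp.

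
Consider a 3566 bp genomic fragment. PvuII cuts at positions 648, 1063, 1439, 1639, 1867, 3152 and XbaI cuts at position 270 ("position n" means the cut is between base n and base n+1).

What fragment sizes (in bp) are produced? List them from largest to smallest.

1285, 415, 414, 378, 376, 270, 228, 200 bp

Combined cut positions (sorted): 270, 648, 1063, 1439, 1639, 1867, 3152.
Linear molecule, 7 cuts → 8 fragments:
  270 − 0 = 270 bp
  648 − 270 = 378 bp
  1063 − 648 = 415 bp
  1439 − 1063 = 376 bp
  1639 − 1439 = 200 bp
  1867 − 1639 = 228 bp
  3152 − 1867 = 1285 bp
  3566 − 3152 = 414 bp
Sorted largest to smallest: 1285, 415, 414, 378, 376, 270, 228, 200 bp.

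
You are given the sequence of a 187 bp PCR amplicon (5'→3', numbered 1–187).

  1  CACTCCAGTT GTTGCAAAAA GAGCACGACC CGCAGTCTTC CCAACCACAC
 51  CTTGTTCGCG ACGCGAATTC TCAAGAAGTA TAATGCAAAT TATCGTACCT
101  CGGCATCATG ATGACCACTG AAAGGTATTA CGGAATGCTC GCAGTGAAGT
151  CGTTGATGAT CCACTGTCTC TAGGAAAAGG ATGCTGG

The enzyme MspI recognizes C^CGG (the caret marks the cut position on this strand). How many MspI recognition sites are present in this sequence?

0

No occurrence of CCGG is present in the sequence.
MspI does not cut: 0 sites.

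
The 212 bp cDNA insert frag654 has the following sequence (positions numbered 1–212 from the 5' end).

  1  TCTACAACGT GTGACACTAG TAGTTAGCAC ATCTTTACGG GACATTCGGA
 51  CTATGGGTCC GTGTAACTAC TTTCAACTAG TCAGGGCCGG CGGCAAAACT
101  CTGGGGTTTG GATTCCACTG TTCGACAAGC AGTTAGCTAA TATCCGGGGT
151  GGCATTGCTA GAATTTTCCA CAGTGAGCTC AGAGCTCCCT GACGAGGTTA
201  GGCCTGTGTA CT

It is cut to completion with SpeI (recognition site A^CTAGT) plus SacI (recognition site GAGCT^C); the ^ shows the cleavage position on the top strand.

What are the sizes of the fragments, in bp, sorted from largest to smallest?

SpeI sites (ACTAGT) start at positions 16, 76.
SpeI cuts after the first base of each site, so after positions 16, 76.
SacI sites (GAGCTC) start at positions 175, 182.
SacI cuts after base 5 of each site (before the last base), so after positions 179, 186.
Combined cut positions: 16, 76, 179, 186.
Linear molecule, 4 cuts → 5 fragments:
  1–16 → 16 bp
  17–76 → 60 bp
  77–179 → 103 bp
  180–186 → 7 bp
  187–212 → 26 bp
Sorted largest to smallest: 103, 60, 26, 16, 7 bp.

103, 60, 26, 16, 7 bp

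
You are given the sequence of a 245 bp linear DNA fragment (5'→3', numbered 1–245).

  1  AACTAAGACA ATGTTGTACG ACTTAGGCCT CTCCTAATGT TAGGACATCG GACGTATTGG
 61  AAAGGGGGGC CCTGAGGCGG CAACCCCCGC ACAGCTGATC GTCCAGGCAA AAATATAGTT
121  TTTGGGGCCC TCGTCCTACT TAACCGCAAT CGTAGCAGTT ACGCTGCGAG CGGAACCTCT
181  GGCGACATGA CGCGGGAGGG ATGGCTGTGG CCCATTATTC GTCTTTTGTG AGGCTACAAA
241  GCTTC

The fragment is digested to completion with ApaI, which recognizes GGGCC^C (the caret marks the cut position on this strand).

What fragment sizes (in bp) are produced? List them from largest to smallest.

116, 71, 58 bp

ApaI sites (GGGCCC) start at positions 67, 125.
ApaI cuts after base 5 of each site (before the last base), so after positions 71, 129.
Linear molecule, 2 cuts → 3 fragments:
  1–71 → 71 bp
  72–129 → 58 bp
  130–245 → 116 bp
Sorted largest to smallest: 116, 71, 58 bp.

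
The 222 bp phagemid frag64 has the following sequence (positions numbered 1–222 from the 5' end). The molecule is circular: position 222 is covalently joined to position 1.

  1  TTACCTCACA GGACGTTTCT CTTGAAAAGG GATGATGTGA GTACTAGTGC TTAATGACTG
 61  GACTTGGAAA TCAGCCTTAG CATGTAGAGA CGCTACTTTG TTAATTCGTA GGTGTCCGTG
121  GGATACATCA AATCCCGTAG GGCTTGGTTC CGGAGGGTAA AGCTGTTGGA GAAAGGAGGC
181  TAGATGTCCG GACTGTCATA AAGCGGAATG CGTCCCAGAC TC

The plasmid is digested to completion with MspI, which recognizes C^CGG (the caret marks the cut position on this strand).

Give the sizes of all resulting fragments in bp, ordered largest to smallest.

MspI sites (CCGG) start at positions 150, 188.
MspI cuts after the first base of each site, so after positions 150, 188.
Circular molecule, 2 cuts → 2 fragments:
  151–188 → 38 bp
  189–222 then 1–150 → 34 + 150 = 184 bp
Sorted largest to smallest: 184, 38 bp.

184, 38 bp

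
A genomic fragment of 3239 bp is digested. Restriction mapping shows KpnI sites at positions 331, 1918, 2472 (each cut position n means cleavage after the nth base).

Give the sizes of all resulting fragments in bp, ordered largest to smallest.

1587, 767, 554, 331 bp

Linear molecule, 3 cuts → 4 fragments:
  331 − 0 = 331 bp
  1918 − 331 = 1587 bp
  2472 − 1918 = 554 bp
  3239 − 2472 = 767 bp
Sorted largest to smallest: 1587, 767, 554, 331 bp.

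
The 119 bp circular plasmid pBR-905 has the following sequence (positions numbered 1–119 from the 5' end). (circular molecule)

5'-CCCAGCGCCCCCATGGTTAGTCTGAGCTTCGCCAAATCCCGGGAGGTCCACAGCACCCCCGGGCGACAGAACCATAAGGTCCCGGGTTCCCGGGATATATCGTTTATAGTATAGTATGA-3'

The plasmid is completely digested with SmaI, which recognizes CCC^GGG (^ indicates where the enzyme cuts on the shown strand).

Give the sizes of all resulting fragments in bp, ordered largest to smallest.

68, 23, 20, 8 bp

SmaI sites (CCCGGG) start at positions 38, 58, 81, 89.
SmaI cuts after base 3 of each site, so after positions 40, 60, 83, 91.
Circular molecule, 4 cuts → 4 fragments:
  41–60 → 20 bp
  61–83 → 23 bp
  84–91 → 8 bp
  92–119 then 1–40 → 28 + 40 = 68 bp
Sorted largest to smallest: 68, 23, 20, 8 bp.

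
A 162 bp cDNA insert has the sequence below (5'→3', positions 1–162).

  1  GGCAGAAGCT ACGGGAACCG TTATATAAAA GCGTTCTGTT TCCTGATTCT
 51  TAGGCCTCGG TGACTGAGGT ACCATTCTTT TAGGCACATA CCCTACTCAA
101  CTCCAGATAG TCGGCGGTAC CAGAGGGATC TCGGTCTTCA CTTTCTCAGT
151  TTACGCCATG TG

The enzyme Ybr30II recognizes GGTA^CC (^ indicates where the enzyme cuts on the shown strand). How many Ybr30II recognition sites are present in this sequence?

GGTACC occurs starting at positions 68, 116.
Ybr30II cuts at 2 sites.

2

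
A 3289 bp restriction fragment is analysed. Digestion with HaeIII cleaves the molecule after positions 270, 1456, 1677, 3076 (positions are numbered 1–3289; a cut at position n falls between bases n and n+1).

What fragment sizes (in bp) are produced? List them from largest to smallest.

Linear molecule, 4 cuts → 5 fragments:
  270 − 0 = 270 bp
  1456 − 270 = 1186 bp
  1677 − 1456 = 221 bp
  3076 − 1677 = 1399 bp
  3289 − 3076 = 213 bp
Sorted largest to smallest: 1399, 1186, 270, 221, 213 bp.

1399, 1186, 270, 221, 213 bp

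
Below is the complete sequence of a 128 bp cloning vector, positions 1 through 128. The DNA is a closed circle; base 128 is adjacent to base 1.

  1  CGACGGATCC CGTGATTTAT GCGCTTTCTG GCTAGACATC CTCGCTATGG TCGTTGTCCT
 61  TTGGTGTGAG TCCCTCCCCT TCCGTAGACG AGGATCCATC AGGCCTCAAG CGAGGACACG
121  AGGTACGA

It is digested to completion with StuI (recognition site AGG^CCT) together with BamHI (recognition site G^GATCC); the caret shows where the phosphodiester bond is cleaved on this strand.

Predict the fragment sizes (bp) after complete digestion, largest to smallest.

The StuI site (AGGCCT) starts at position 101.
StuI cuts after base 3 of each site, so after position 103.
BamHI sites (GGATCC) start at positions 5, 92.
BamHI cuts after the first base of each site, so after positions 5, 92.
Combined cut positions: 5, 92, 103.
Circular molecule, 3 cuts → 3 fragments:
  6–92 → 87 bp
  93–103 → 11 bp
  104–128 then 1–5 → 25 + 5 = 30 bp
Sorted largest to smallest: 87, 30, 11 bp.

87, 30, 11 bp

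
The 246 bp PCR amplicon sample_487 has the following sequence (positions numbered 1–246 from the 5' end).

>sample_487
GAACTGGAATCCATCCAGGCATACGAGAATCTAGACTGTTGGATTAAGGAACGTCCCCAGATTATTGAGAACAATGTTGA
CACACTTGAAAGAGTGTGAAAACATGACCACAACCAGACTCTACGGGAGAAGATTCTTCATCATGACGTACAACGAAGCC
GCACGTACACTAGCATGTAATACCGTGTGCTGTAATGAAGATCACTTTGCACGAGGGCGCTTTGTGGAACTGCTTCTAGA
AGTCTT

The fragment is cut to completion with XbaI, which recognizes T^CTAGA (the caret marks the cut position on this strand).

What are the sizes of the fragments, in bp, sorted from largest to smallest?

205, 30, 11 bp

XbaI sites (TCTAGA) start at positions 30, 235.
XbaI cuts after the first base of each site, so after positions 30, 235.
Linear molecule, 2 cuts → 3 fragments:
  1–30 → 30 bp
  31–235 → 205 bp
  236–246 → 11 bp
Sorted largest to smallest: 205, 30, 11 bp.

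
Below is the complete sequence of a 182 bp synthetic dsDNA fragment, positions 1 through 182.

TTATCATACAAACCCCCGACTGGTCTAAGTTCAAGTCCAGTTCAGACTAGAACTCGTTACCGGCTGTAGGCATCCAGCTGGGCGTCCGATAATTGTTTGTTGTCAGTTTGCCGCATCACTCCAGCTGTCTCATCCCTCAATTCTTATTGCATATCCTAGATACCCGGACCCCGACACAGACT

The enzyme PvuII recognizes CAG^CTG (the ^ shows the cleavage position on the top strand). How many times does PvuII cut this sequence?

CAGCTG occurs starting at positions 75, 122.
PvuII cuts at 2 sites.

2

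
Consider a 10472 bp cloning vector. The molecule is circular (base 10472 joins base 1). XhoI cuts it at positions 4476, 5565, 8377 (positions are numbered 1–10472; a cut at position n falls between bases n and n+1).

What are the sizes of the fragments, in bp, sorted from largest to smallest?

6571, 2812, 1089 bp

Circular molecule, 3 cuts → 3 fragments:
  5565 − 4476 = 1089 bp
  8377 − 5565 = 2812 bp
  wrap: 10472 − 8377 + 4476 = 6571 bp
Sorted largest to smallest: 6571, 2812, 1089 bp.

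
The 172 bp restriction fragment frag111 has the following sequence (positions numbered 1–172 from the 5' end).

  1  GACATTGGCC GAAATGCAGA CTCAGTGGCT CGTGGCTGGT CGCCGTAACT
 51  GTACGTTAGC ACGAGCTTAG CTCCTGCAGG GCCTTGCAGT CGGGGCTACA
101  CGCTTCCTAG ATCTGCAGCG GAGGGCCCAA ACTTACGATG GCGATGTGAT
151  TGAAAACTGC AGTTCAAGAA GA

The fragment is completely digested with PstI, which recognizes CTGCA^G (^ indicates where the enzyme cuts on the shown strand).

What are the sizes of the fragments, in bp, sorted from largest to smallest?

78, 44, 39, 11 bp

PstI sites (CTGCAG) start at positions 74, 113, 157.
PstI cuts after base 5 of each site (before the last base), so after positions 78, 117, 161.
Linear molecule, 3 cuts → 4 fragments:
  1–78 → 78 bp
  79–117 → 39 bp
  118–161 → 44 bp
  162–172 → 11 bp
Sorted largest to smallest: 78, 44, 39, 11 bp.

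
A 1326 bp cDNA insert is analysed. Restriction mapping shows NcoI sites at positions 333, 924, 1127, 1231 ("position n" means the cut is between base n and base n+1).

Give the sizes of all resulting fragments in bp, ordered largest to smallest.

591, 333, 203, 104, 95 bp

Linear molecule, 4 cuts → 5 fragments:
  333 − 0 = 333 bp
  924 − 333 = 591 bp
  1127 − 924 = 203 bp
  1231 − 1127 = 104 bp
  1326 − 1231 = 95 bp
Sorted largest to smallest: 591, 333, 203, 104, 95 bp.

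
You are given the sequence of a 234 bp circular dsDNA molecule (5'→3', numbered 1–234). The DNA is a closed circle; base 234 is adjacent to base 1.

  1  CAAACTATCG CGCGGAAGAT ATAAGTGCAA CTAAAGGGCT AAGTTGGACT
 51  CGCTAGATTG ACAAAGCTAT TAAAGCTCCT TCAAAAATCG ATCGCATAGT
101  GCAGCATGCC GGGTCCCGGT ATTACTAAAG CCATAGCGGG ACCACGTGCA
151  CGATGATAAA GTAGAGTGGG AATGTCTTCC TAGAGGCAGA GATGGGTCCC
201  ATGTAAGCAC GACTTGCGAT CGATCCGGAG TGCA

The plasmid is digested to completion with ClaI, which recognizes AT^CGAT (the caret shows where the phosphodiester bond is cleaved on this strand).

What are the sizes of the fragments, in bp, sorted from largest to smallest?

ClaI sites (ATCGAT) start at positions 87, 219.
ClaI cuts after base 2 of each site, so after positions 88, 220.
Circular molecule, 2 cuts → 2 fragments:
  89–220 → 132 bp
  221–234 then 1–88 → 14 + 88 = 102 bp
Sorted largest to smallest: 132, 102 bp.

132, 102 bp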